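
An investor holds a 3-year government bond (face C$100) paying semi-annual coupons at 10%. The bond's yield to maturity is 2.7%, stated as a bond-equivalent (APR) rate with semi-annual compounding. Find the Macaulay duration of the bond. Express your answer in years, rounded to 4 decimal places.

Periodic yield y = 0.0135. Discount each cash flow and weight by its period:
  t   CF        PV=CF/(1+0.0135)^t    t·PV
  1         5.00         4.9334         4.9334
  2         5.00         4.8677         9.7354
  3         5.00         4.8028        14.4085
  4         5.00         4.7389        18.9555
  5         5.00         4.6757        23.3787
  6       105.00        96.8828       581.2969
  Σ                    120.9014       652.7085
Price P = Σ PV = 120.9014.
Macaulay duration = Σ(t·PV) / P = 652.7085 / 120.9014 = 5.39869 half-year periods.
In years: 5.39869 / 2 = 2.69934 years.

2.6993 years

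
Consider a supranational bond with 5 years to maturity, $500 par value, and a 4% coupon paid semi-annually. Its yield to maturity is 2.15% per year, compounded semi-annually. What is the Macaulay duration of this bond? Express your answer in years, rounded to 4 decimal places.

4.6019 years

Periodic yield y = 0.01075. Discount each cash flow and weight by its period:
  t   CF        PV=CF/(1+0.01075)^t    t·PV
  1        10.00         9.8936         9.8936
  2        10.00         9.7884        19.5768
  3        10.00         9.6843        29.0529
  4        10.00         9.5813        38.3252
  5        10.00         9.4794        47.3970
  6        10.00         9.3786        56.2715
  7        10.00         9.2788        64.9519
  8        10.00         9.1802        73.4412
  9        10.00         9.0825        81.7427
  10      510.00       458.2819     4,582.8187
  Σ                    543.6291     5,003.4717
Price P = Σ PV = 543.6291.
Macaulay duration = Σ(t·PV) / P = 5,003.4717 / 543.6291 = 9.20383 half-year periods.
In years: 9.20383 / 2 = 4.60192 years.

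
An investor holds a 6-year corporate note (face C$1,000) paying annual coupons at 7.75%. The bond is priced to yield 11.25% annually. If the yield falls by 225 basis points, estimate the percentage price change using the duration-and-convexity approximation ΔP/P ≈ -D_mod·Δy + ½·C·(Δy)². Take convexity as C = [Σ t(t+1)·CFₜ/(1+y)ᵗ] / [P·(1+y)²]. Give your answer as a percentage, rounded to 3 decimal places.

With y = 0.1125:
  t   CF        PV=CF/(1+0.1125)^t    t·PV        t(t+1)·PV
  1        77.50        69.6629        69.6629         139.3258
  2        77.50        62.6184       125.2367         375.7101
  3        77.50        56.2862       168.8585         675.4340
  4        77.50        50.5943       202.3772       1,011.8861
  5        77.50        45.4780       227.3901       1,364.3408
  6     1,077.50       568.3517     3,410.1102      23,870.7713
  Σ                    852.9915     4,203.6356      27,437.4681
P = 852.9915; D_Mac = 4.92811 yrs; D_mod = 4.42976 yrs; C = 25.98958.
Duration effect: -4.42976 × (-0.0225) = +0.099670
Convexity effect: 0.5 × 25.98958 × (-0.0225)² = +0.0065786
ΔP/P ≈ +0.099670 + 0.0065786 = +0.106248 = +10.6248%.

+10.625%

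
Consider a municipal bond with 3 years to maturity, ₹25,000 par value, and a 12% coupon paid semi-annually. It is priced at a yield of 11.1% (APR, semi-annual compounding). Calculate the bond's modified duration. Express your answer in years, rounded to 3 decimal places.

Periodic yield y = 0.0555. First find Macaulay duration:
  t   CF        PV=CF/(1+0.0555)^t    t·PV
  1     1,500.00     1,421.1274     1,421.1274
  2     1,500.00     1,346.4021     2,692.8042
  3     1,500.00     1,275.6060     3,826.8179
  4     1,500.00     1,208.5324     4,834.1297
  5     1,500.00     1,144.9857     5,724.9286
  6    26,500.00    19,164.4539   114,986.7233
  Σ                 25,561.1076   133,486.5312
P = 25,561.1076; Macaulay duration = 133,486.5312 / 25,561.1076 = 5.22225 half-year periods = 2.61113 years.
Modified duration = D_Mac / (1 + y) = 2.61113 / 1.0555 = 2.47383 years.

2.474 years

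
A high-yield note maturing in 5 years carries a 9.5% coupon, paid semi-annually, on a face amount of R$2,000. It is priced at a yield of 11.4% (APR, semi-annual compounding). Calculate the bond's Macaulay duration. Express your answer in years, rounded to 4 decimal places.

Periodic yield y = 0.057. Discount each cash flow and weight by its period:
  t   CF        PV=CF/(1+0.057)^t    t·PV
  1        95.00        89.8770        89.8770
  2        95.00        85.0303       170.0606
  3        95.00        80.4449       241.3348
  4        95.00        76.1068       304.4273
  5        95.00        72.0027       360.0134
  6        95.00        68.1198       408.7191
  7        95.00        64.4464       451.1248
  8        95.00        60.9711       487.7684
  9        95.00        57.6831       519.1481
  10    2,095.00     1,203.4669    12,034.6691
  Σ                  1,858.1491    15,067.1426
Price P = Σ PV = 1,858.1491.
Macaulay duration = Σ(t·PV) / P = 15,067.1426 / 1,858.1491 = 8.10868 half-year periods.
In years: 8.10868 / 2 = 4.05434 years.

4.0543 years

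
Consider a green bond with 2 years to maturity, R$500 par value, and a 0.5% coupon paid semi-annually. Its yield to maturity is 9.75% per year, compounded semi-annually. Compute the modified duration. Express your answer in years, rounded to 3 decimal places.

Periodic yield y = 0.04875. First find Macaulay duration:
  t   CF        PV=CF/(1+0.04875)^t    t·PV
  1         1.25         1.1919         1.1919
  2         1.25         1.1365         2.2730
  3         1.25         1.0837         3.2510
  4       501.25       414.3492     1,657.3967
  Σ                    417.7612     1,664.1126
P = 417.7612; Macaulay duration = 1,664.1126 / 417.7612 = 3.98341 half-year periods = 1.99170 years.
Modified duration = D_Mac / (1 + y) = 1.99170 / 1.04875 = 1.89912 years.

1.899 years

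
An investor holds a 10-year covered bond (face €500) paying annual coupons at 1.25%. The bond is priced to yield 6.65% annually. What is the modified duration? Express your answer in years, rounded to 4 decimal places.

8.6919 years

Periodic yield y = 0.0665. First find Macaulay duration:
  t   CF        PV=CF/(1+0.0665)^t    t·PV
  1         6.25         5.8603         5.8603
  2         6.25         5.4949        10.9898
  3         6.25         5.1523        15.4568
  4         6.25         4.8310        19.3240
  5         6.25         4.5298        22.6488
  6         6.25         4.2473        25.4839
  7         6.25         3.9825        27.8774
  8         6.25         3.7342        29.8733
  9         6.25         3.5013        31.5119
  10      506.25       265.9233     2,659.2333
  Σ                    307.2568     2,848.2594
P = 307.2568; Macaulay duration = 2,848.2594 / 307.2568 = 9.26996 years.
Modified duration = D_Mac / (1 + y) = 9.26996 / 1.0665 = 8.69195 years.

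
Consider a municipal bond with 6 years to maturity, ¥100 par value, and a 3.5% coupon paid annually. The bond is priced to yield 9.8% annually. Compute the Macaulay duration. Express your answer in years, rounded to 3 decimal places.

Periodic yield y = 0.098. Discount each cash flow and weight by its year:
  t   CF        PV=CF/(1+0.098)^t    t·PV
  1         3.50         3.1876         3.1876
  2         3.50         2.9031         5.8062
  3         3.50         2.6440         7.9320
  4         3.50         2.4080         9.6320
  5         3.50         2.1931        10.9654
  6       103.50        59.0645       354.3868
  Σ                     72.4003       391.9101
Price P = Σ PV = 72.4003.
Macaulay duration = Σ(t·PV) / P = 391.9101 / 72.4003 = 5.41310 years.

5.413 years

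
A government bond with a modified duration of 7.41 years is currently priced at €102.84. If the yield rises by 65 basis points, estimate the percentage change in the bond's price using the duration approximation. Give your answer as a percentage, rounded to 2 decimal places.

Duration approximation: ΔP/P ≈ -D_mod · Δy = -7.41 × (+0.0065) = -0.048165.
As a percentage: -4.8165%.

-4.82%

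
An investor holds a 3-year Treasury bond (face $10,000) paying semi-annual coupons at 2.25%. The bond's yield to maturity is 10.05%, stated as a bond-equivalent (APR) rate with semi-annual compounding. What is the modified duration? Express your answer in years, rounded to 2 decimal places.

Periodic yield y = 0.05025. First find Macaulay duration:
  t   CF        PV=CF/(1+0.05025)^t    t·PV
  1       112.50       107.1174       107.1174
  2       112.50       101.9922       203.9845
  3       112.50        97.1123       291.3370
  4       112.50        92.4659       369.8637
  5       112.50        88.0418       440.2092
  6    10,112.50     7,535.3320    45,211.9922
  Σ                  8,022.0617    46,624.5040
P = 8,022.0617; Macaulay duration = 46,624.5040 / 8,022.0617 = 5.81204 half-year periods = 2.90602 years.
Modified duration = D_Mac / (1 + y) = 2.90602 / 1.05025 = 2.76698 years.

2.77 years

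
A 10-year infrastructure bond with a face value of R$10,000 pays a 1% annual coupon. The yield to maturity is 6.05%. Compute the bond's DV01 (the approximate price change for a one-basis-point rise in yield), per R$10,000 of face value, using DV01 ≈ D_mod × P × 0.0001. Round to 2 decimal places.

R$5.59

Periodic yield y = 0.0605.
  t   CF        PV=CF/(1+0.0605)^t    t·PV
  1       100.00        94.2951        94.2951
  2       100.00        88.9157       177.8315
  3       100.00        83.8432       251.5297
  4       100.00        79.0601       316.2404
  5       100.00        74.5498       372.7491
  6       100.00        70.2969       421.7812
  7       100.00        66.2865       464.0057
  8       100.00        62.5050       500.0398
  9       100.00        58.9392       530.4524
  10   10,100.00     5,613.2534    56,132.5336
  Σ                  6,291.9449    59,261.4586
P = 6,291.9449; D_Mac = 9.41862 yrs; D_mod = 8.88130 yrs.
DV01 ≈ 8.88130 × 6,291.9449 × 0.0001 = 5.588068.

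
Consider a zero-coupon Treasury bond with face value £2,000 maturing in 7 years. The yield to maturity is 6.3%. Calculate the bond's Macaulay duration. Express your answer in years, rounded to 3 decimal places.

7.000 years

A zero-coupon bond has a single cash flow at maturity, so its Macaulay duration equals its maturity: 7 years.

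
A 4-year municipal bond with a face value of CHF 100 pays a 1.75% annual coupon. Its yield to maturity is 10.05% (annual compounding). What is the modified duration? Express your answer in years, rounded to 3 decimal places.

3.524 years

Periodic yield y = 0.1005. First find Macaulay duration:
  t   CF        PV=CF/(1+0.1005)^t    t·PV
  1         1.75         1.5902         1.5902
  2         1.75         1.4450         2.8899
  3         1.75         1.3130         3.9390
  4       101.75        69.3704       277.4816
  Σ                     73.7186       285.9008
P = 73.7186; Macaulay duration = 285.9008 / 73.7186 = 3.87827 years.
Modified duration = D_Mac / (1 + y) = 3.87827 / 1.1005 = 3.52410 years.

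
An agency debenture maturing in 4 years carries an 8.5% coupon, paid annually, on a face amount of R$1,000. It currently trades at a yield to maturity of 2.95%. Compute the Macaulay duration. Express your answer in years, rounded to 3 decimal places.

Periodic yield y = 0.0295. Discount each cash flow and weight by its year:
  t   CF        PV=CF/(1+0.0295)^t    t·PV
  1        85.00        82.5644        82.5644
  2        85.00        80.1985       160.3970
  3        85.00        77.9004       233.7013
  4     1,085.00       965.8826     3,863.5303
  Σ                  1,206.5459     4,340.1930
Price P = Σ PV = 1,206.5459.
Macaulay duration = Σ(t·PV) / P = 4,340.1930 / 1,206.5459 = 3.59721 years.

3.597 years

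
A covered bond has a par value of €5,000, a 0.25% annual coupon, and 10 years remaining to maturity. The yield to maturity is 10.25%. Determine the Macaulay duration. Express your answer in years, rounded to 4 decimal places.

9.7949 years

Periodic yield y = 0.1025. Discount each cash flow and weight by its year:
  t   CF        PV=CF/(1+0.1025)^t    t·PV
  1        12.50        11.3379        11.3379
  2        12.50        10.2838        20.5676
  3        12.50         9.3277        27.9831
  4        12.50         8.4605        33.8420
  5        12.50         7.6739        38.3696
  6        12.50         6.9605        41.7628
  7        12.50         6.3133        44.1934
  8        12.50         5.7264        45.8112
  9        12.50         5.1940        46.7461
  10    5,012.50     1,889.1585    18,891.5853
  Σ                  1,960.4365    19,202.1989
Price P = Σ PV = 1,960.4365.
Macaulay duration = Σ(t·PV) / P = 19,202.1989 / 1,960.4365 = 9.79486 years.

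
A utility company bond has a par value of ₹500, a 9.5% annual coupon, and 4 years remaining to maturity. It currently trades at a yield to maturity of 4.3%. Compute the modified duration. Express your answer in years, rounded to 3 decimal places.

3.406 years

Periodic yield y = 0.043. First find Macaulay duration:
  t   CF        PV=CF/(1+0.043)^t    t·PV
  1        47.50        45.5417        45.5417
  2        47.50        43.6641        87.3283
  3        47.50        41.8640       125.5920
  4       547.50       462.6440     1,850.5758
  Σ                    593.7138     2,109.0378
P = 593.7138; Macaulay duration = 2,109.0378 / 593.7138 = 3.55228 years.
Modified duration = D_Mac / (1 + y) = 3.55228 / 1.043 = 3.40583 years.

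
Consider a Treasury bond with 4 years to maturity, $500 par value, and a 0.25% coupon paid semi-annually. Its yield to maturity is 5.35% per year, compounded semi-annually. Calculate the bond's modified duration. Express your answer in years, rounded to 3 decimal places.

Periodic yield y = 0.02675. First find Macaulay duration:
  t   CF        PV=CF/(1+0.02675)^t    t·PV
  1        0.625         0.6087         0.6087
  2        0.625         0.5929         1.1857
  3        0.625         0.5774         1.7322
  4        0.625         0.5624         2.2495
  5        0.625         0.5477         2.7386
  6        0.625         0.5334         3.2007
  7        0.625         0.5195         3.6368
  8      500.625       405.3170     3,242.5362
  Σ                    409.2591     3,257.8884
P = 409.2591; Macaulay duration = 3,257.8884 / 409.2591 = 7.96045 half-year periods = 3.98023 years.
Modified duration = D_Mac / (1 + y) = 3.98023 / 1.02675 = 3.87653 years.

3.877 years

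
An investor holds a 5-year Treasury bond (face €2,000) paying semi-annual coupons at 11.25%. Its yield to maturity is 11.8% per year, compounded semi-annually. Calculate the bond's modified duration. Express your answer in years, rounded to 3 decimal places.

Periodic yield y = 0.059. First find Macaulay duration:
  t   CF        PV=CF/(1+0.059)^t    t·PV
  1       112.50       106.2323       106.2323
  2       112.50       100.3138       200.6276
  3       112.50        94.7250       284.1750
  4       112.50        89.4476       357.7904
  5       112.50        84.4642       422.3210
  6       112.50        79.7585       478.5508
  7       112.50        75.3149       527.2042
  8       112.50        71.1189       568.9510
  9       112.50        67.1566       604.4097
  10    2,112.50     1,190.7953    11,907.9531
  Σ                  1,959.3270    15,458.2150
P = 1,959.3270; Macaulay duration = 15,458.2150 / 1,959.3270 = 7.88955 half-year periods = 3.94478 years.
Modified duration = D_Mac / (1 + y) = 3.94478 / 1.059 = 3.72500 years.

3.725 years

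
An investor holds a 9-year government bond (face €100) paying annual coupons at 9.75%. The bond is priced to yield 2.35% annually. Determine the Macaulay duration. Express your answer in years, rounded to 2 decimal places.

Periodic yield y = 0.0235. Discount each cash flow and weight by its year:
  t   CF        PV=CF/(1+0.0235)^t    t·PV
  1         9.75         9.5261         9.5261
  2         9.75         9.3074        18.6148
  3         9.75         9.0937        27.2811
  4         9.75         8.8849        35.5397
  5         9.75         8.6809        43.4046
  6         9.75         8.4816        50.8896
  7         9.75         8.2869        58.0080
  8         9.75         8.0966        64.7727
  9       109.75        89.0459       801.4131
  Σ                    159.4040     1,109.4496
Price P = Σ PV = 159.4040.
Macaulay duration = Σ(t·PV) / P = 1,109.4496 / 159.4040 = 6.95999 years.

6.96 years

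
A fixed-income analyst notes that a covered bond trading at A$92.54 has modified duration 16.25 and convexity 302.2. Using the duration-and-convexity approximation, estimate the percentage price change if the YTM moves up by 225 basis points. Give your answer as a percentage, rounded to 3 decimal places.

-28.913%

Duration effect: -D_mod·Δy = -16.25 × (+0.0225) = -0.365625
Convexity effect: ½·C·(Δy)² = 0.5 × 302.2 × (0.0225)² = +0.076494375
ΔP/P ≈ -0.365625 + 0.076494375 = -0.289130625
= -28.9130625%.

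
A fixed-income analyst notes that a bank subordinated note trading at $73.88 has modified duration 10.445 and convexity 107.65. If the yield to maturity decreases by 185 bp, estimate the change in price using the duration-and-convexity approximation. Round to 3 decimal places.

+$15.637

Duration effect: -D_mod·Δy = -10.445 × (-0.0185) = +0.1932325
Convexity effect: ½·C·(Δy)² = 0.5 × 107.65 × (-0.0185)² = +0.01842160625
ΔP/P ≈ +0.1932325 + 0.01842160625 = +0.21165410625
ΔP ≈ 73.88 × (+0.21165410625) = +15.63700536975.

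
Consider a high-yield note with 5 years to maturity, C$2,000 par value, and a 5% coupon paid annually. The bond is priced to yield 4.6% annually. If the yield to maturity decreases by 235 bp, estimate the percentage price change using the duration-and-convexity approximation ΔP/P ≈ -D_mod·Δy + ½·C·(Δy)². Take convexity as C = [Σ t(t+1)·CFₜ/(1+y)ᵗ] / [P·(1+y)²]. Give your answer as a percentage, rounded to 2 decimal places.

With y = 0.046:
  t   CF        PV=CF/(1+0.046)^t    t·PV        t(t+1)·PV
  1       100.00        95.6023        95.6023         191.2046
  2       100.00        91.3980       182.7960         548.3879
  3       100.00        87.3786       262.1357       1,048.5429
  4       100.00        83.5359       334.1437       1,670.7184
  5     2,100.00     1,677.1074     8,385.5369      50,313.2216
  Σ                  2,035.0222     9,260.2146      53,772.0754
P = 2,035.0222; D_Mac = 4.55042 yrs; D_mod = 4.35031 yrs; C = 24.15040.
Duration effect: -4.35031 × (-0.0235) = +0.102232
Convexity effect: 0.5 × 24.15040 × (-0.0235)² = +0.0066685
ΔP/P ≈ +0.102232 + 0.0066685 = +0.108901 = +10.8901%.

+10.89%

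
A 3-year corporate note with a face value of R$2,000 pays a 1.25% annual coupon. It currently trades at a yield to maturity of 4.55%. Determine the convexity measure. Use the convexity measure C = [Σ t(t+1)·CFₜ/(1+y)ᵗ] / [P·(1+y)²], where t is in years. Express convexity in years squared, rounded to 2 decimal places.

10.79

With y = 0.0455:
  t   CF        PV=CF/(1+0.0455)^t    t·PV        t(t+1)·PV
  1        25.00        23.9120        23.9120          47.8240
  2        25.00        22.8714        45.7427         137.2281
  3     2,025.00     1,771.9559     5,315.8678      21,263.4711
  Σ                  1,818.7393     5,385.5225      21,448.5233
P = 1,818.7393.
Convexity = Σ t(t+1)·PV / [P·(1+y)²] = 21,448.5233 / (1,818.7393 × 1.093070) = 10.78894.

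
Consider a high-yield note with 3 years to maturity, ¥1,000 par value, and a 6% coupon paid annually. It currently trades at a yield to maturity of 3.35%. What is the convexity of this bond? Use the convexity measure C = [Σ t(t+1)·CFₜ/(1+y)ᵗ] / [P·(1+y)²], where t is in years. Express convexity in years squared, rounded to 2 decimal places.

10.44

With y = 0.0335:
  t   CF        PV=CF/(1+0.0335)^t    t·PV        t(t+1)·PV
  1        60.00        58.0552        58.0552         116.1103
  2        60.00        56.1733       112.3467         337.0401
  3     1,060.00       960.2281     2,880.6844      11,522.7375
  Σ                  1,074.4566     3,051.0862      11,975.8879
P = 1,074.4566.
Convexity = Σ t(t+1)·PV / [P·(1+y)²] = 11,975.8879 / (1,074.4566 × 1.068122) = 10.43513.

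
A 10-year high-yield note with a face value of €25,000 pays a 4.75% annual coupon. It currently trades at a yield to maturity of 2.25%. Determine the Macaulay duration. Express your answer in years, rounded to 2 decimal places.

8.39 years

Periodic yield y = 0.0225. Discount each cash flow and weight by its year:
  t   CF        PV=CF/(1+0.0225)^t    t·PV
  1     1,187.50     1,161.3692     1,161.3692
  2     1,187.50     1,135.8134     2,271.6268
  3     1,187.50     1,110.8199     3,332.4598
  4     1,187.50     1,086.3765     4,345.5059
  5     1,187.50     1,062.4709     5,312.3544
  6     1,187.50     1,039.0913     6,234.5479
  7     1,187.50     1,016.2262     7,113.5836
  8     1,187.50       993.8643     7,950.9143
  9     1,187.50       971.9944     8,747.9497
  10   26,187.50    20,963.3591   209,633.5909
  Σ                 30,541.3852   256,103.9025
Price P = Σ PV = 30,541.3852.
Macaulay duration = Σ(t·PV) / P = 256,103.9025 / 30,541.3852 = 8.38547 years.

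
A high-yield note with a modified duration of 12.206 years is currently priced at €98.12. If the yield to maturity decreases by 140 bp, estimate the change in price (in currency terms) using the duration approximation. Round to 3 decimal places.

Duration approximation: ΔP/P ≈ -D_mod · Δy = -12.206 × (-0.014) = +0.170884.
ΔP ≈ 98.12 × (+0.170884) = +16.76713808.

+€16.767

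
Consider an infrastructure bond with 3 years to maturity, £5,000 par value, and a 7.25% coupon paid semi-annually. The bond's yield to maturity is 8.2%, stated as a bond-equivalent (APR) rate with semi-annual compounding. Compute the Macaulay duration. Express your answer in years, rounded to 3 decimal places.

Periodic yield y = 0.041. Discount each cash flow and weight by its period:
  t   CF        PV=CF/(1+0.041)^t    t·PV
  1       181.25       174.1114       174.1114
  2       181.25       167.2540       334.5080
  3       181.25       160.6667       482.0000
  4       181.25       154.3388       617.3552
  5       181.25       148.2601       741.3006
  6     5,181.25     4,071.2725    24,427.6350
  Σ                  4,875.9035    26,776.9103
Price P = Σ PV = 4,875.9035.
Macaulay duration = Σ(t·PV) / P = 26,776.9103 / 4,875.9035 = 5.49168 half-year periods.
In years: 5.49168 / 2 = 2.74584 years.

2.746 years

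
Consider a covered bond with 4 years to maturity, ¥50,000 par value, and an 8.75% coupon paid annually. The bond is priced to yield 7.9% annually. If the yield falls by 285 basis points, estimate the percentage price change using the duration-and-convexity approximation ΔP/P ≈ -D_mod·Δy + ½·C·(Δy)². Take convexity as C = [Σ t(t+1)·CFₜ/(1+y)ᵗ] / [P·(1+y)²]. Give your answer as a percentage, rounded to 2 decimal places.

+9.97%

With y = 0.079:
  t   CF        PV=CF/(1+0.079)^t    t·PV        t(t+1)·PV
  1     4,375.00     4,054.6803     4,054.6803       8,109.3605
  2     4,375.00     3,757.8130     7,515.6261      22,546.8782
  3     4,375.00     3,482.6812    10,448.0436      41,792.1746
  4    54,375.00    40,115.6184   160,462.4735     802,312.3676
  Σ                 51,410.7929   182,480.8235     874,760.7809
P = 51,410.7929; D_Mac = 3.54947 yrs; D_mod = 3.28959 yrs; C = 14.61477.
Duration effect: -3.28959 × (-0.0285) = +0.093753
Convexity effect: 0.5 × 14.61477 × (-0.0285)² = +0.0059354
ΔP/P ≈ +0.093753 + 0.0059354 = +0.099689 = +9.9689%.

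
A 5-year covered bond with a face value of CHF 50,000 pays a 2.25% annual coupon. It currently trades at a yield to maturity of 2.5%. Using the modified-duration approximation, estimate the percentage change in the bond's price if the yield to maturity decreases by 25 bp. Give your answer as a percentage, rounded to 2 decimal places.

+1.17%

Periodic yield y = 0.025. Modified duration first:
  t   CF        PV=CF/(1+0.025)^t    t·PV
  1     1,125.00     1,097.5610     1,097.5610
  2     1,125.00     1,070.7912     2,141.5824
  3     1,125.00     1,044.6743     3,134.0230
  4     1,125.00     1,019.1945     4,076.7779
  5    51,125.00    45,187.0505   225,935.2523
  Σ                 49,419.2714   236,385.1966
P = 49,419.2714; D_Mac = 4.78326 yrs; D_mod = 4.78326/(1+0.025) = 4.66659 yrs.
ΔP/P ≈ -D_mod · Δy = -4.66659 × (-0.0025) = +0.011666 = +1.1666%.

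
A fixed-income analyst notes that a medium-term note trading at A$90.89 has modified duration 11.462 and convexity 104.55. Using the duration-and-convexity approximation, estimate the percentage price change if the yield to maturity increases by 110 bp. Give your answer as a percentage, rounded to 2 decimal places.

-11.98%

Duration effect: -D_mod·Δy = -11.462 × (+0.011) = -0.126082
Convexity effect: ½·C·(Δy)² = 0.5 × 104.55 × (0.011)² = +0.006325275
ΔP/P ≈ -0.126082 + 0.006325275 = -0.119756725
= -11.9756725%.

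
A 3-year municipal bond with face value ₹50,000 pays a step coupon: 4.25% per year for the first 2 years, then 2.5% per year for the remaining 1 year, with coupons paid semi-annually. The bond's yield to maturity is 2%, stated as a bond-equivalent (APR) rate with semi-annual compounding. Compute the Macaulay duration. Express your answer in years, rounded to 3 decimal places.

2.855 years

Periodic yield y = 0.01. Discount each cash flow and weight by its period:
  t   CF        PV=CF/(1+0.01)^t    t·PV
  1     1,062.50     1,051.9802     1,051.9802
  2     1,062.50     1,041.5646     2,083.1291
  3     1,062.50     1,031.2520     3,093.7561
  4     1,062.50     1,021.0416     4,084.1665
  5       625.00       594.6661     2,973.3303
  6    50,625.00    47,691.0400   286,146.2402
  Σ                 52,431.5445   299,432.6023
Price P = Σ PV = 52,431.5445.
Macaulay duration = Σ(t·PV) / P = 299,432.6023 / 52,431.5445 = 5.71092 half-year periods.
In years: 5.71092 / 2 = 2.85546 years.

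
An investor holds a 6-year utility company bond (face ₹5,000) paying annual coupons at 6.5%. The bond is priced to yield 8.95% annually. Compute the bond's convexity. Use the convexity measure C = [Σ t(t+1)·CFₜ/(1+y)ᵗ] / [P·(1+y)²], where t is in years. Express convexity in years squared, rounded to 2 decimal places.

With y = 0.0895:
  t   CF        PV=CF/(1+0.0895)^t    t·PV        t(t+1)·PV
  1       325.00       298.3020       298.3020         596.6039
  2       325.00       273.7971       547.5943       1,642.7828
  3       325.00       251.3053       753.9159       3,015.6637
  4       325.00       230.6611       922.6445       4,613.2227
  5       325.00       211.7128     1,058.5642       6,351.3851
  6     5,325.00     3,183.8764    19,103.2586     133,722.8103
  Σ                  4,449.6548    22,684.2795     149,942.4684
P = 4,449.6548.
Convexity = Σ t(t+1)·PV / [P·(1+y)²] = 149,942.4684 / (4,449.6548 × 1.187010) = 28.38859.

28.39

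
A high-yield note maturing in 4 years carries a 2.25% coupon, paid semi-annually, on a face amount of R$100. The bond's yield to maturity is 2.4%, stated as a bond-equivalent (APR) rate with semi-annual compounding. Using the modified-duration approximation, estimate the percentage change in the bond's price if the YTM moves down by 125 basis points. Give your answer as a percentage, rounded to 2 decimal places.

Periodic yield y = 0.012. Modified duration first:
  t   CF        PV=CF/(1+0.012)^t    t·PV
  1        1.125         1.1117         1.1117
  2        1.125         1.0985         2.1970
  3        1.125         1.0855         3.2564
  4        1.125         1.0726         4.2903
  5        1.125         1.0599         5.2993
  6        1.125         1.0473         6.2838
  7        1.125         1.0349         7.2441
  8      101.125        91.9209       735.3675
  Σ                     99.4311       765.0500
P = 99.4311; D_Mac = 7.69427 half-year periods = 3.84713 yrs; D_mod = 3.84713/(1+0.012) = 3.80152 yrs.
ΔP/P ≈ -D_mod · Δy = -3.80152 × (-0.0125) = +0.047519 = +4.7519%.

+4.75%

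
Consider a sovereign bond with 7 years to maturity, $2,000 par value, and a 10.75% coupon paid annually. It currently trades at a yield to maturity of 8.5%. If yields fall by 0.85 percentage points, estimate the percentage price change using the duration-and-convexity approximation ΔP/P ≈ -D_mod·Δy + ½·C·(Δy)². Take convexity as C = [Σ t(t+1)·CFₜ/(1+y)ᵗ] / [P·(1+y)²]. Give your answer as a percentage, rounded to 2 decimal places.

+4.32%

With y = 0.085:
  t   CF        PV=CF/(1+0.085)^t    t·PV        t(t+1)·PV
  1       215.00       198.1567       198.1567         396.3134
  2       215.00       182.6329       365.2658       1,095.7973
  3       215.00       168.3252       504.9757       2,019.9029
  4       215.00       155.1385       620.5539       3,102.7694
  5       215.00       142.9848       714.9238       4,289.5430
  6       215.00       131.7832       790.6992       5,534.8942
  7     2,215.00     1,251.3119     8,759.1831      70,073.4645
  Σ                  2,230.3331    11,953.7581      86,512.6847
P = 2,230.3331; D_Mac = 5.35963 yrs; D_mod = 4.93975 yrs; C = 32.94963.
Duration effect: -4.93975 × (-0.0085) = +0.041988
Convexity effect: 0.5 × 32.94963 × (-0.0085)² = +0.0011903
ΔP/P ≈ +0.041988 + 0.0011903 = +0.043178 = +4.3178%.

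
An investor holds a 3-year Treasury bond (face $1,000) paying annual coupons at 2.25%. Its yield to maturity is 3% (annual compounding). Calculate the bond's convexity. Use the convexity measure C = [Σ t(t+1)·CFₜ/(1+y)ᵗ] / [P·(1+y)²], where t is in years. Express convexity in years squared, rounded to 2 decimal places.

With y = 0.03:
  t   CF        PV=CF/(1+0.03)^t    t·PV        t(t+1)·PV
  1        22.50        21.8447        21.8447          43.6893
  2        22.50        21.2084        42.4168         127.2504
  3     1,022.50       935.7323     2,807.1970      11,228.7882
  Σ                    978.7854     2,871.4585      11,399.7279
P = 978.7854.
Convexity = Σ t(t+1)·PV / [P·(1+y)²] = 11,399.7279 / (978.7854 × 1.060900) = 10.97824.

10.98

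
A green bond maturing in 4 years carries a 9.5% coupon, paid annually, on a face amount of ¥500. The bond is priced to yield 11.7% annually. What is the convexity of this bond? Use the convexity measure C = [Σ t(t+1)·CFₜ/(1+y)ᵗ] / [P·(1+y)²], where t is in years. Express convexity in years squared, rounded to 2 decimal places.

With y = 0.117:
  t   CF        PV=CF/(1+0.117)^t    t·PV        t(t+1)·PV
  1        47.50        42.5246        42.5246          85.0492
  2        47.50        38.0704        76.1408         228.4223
  3        47.50        34.0827       102.2481         408.9925
  4       547.50       351.6992     1,406.7970       7,033.9848
  Σ                    466.3770     1,627.7105       7,756.4489
P = 466.3770.
Convexity = Σ t(t+1)·PV / [P·(1+y)²] = 7,756.4489 / (466.3770 × 1.247689) = 13.32967.

13.33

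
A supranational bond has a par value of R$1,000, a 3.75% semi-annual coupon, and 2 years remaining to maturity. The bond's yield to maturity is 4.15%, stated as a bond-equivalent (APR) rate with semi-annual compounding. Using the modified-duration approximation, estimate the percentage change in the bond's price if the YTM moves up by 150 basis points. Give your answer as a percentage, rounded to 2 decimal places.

-2.86%

Periodic yield y = 0.02075. Modified duration first:
  t   CF        PV=CF/(1+0.02075)^t    t·PV
  1        18.75        18.3688        18.3688
  2        18.75        17.9954        35.9909
  3        18.75        17.6296        52.8889
  4     1,018.75       938.4045     3,753.6179
  Σ                    992.3984     3,860.8665
P = 992.3984; D_Mac = 3.89044 half-year periods = 1.94522 yrs; D_mod = 1.94522/(1+0.02075) = 1.90568 yrs.
ΔP/P ≈ -D_mod · Δy = -1.90568 × (+0.015) = -0.028585 = -2.8585%.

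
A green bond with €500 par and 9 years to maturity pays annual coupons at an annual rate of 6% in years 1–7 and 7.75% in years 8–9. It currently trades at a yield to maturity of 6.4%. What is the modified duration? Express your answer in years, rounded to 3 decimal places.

6.775 years

Periodic yield y = 0.064. First find Macaulay duration:
  t   CF        PV=CF/(1+0.064)^t    t·PV
  1        30.00        28.1955        28.1955
  2        30.00        26.4995        52.9990
  3        30.00        24.9056        74.7167
  4        30.00        23.4075        93.6299
  5        30.00        21.9995       109.9976
  6        30.00        20.6762       124.0574
  7        30.00        19.4326       136.0279
  8        38.75        23.5906       188.7247
  9       538.75       308.2568     2,774.3110
  Σ                    496.9637     3,582.6597
P = 496.9637; Macaulay duration = 3,582.6597 / 496.9637 = 7.20910 years.
Modified duration = D_Mac / (1 + y) = 7.20910 / 1.064 = 6.77547 years.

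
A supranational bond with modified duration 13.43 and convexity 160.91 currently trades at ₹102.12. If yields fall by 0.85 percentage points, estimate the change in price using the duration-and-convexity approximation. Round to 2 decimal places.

+₹12.25

Duration effect: -D_mod·Δy = -13.43 × (-0.0085) = +0.114155
Convexity effect: ½·C·(Δy)² = 0.5 × 160.91 × (-0.0085)² = +0.00581287375
ΔP/P ≈ +0.114155 + 0.00581287375 = +0.11996787375
ΔP ≈ 102.12 × (+0.11996787375) = +12.25111926735.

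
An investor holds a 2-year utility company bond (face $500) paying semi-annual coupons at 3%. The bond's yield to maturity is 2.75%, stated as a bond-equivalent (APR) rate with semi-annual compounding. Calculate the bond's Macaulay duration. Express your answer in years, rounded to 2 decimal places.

Periodic yield y = 0.01375. Discount each cash flow and weight by its period:
  t   CF        PV=CF/(1+0.01375)^t    t·PV
  1         7.50         7.3983         7.3983
  2         7.50         7.2979        14.5959
  3         7.50         7.1989        21.5968
  4       507.50       480.5212     1,922.0849
  Σ                    502.4164     1,965.6759
Price P = Σ PV = 502.4164.
Macaulay duration = Σ(t·PV) / P = 1,965.6759 / 502.4164 = 3.91244 half-year periods.
In years: 3.91244 / 2 = 1.95622 years.

1.96 years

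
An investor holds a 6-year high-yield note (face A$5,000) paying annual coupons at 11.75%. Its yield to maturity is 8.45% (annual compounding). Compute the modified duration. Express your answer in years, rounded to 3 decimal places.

4.358 years

Periodic yield y = 0.0845. First find Macaulay duration:
  t   CF        PV=CF/(1+0.0845)^t    t·PV
  1       587.50       541.7243       541.7243
  2       587.50       499.5153       999.0305
  3       587.50       460.5950     1,381.7849
  4       587.50       424.7072     1,698.8289
  5       587.50       391.6157     1,958.0785
  6     5,587.50     3,434.3156    20,605.8934
  Σ                  5,752.4730    27,185.3405
P = 5,752.4730; Macaulay duration = 27,185.3405 / 5,752.4730 = 4.72585 years.
Modified duration = D_Mac / (1 + y) = 4.72585 / 1.0845 = 4.35763 years.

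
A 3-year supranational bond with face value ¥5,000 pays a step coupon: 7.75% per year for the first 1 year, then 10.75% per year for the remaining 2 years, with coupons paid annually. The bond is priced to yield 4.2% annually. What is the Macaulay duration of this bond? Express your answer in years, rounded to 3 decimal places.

Periodic yield y = 0.042. Discount each cash flow and weight by its year:
  t   CF        PV=CF/(1+0.042)^t    t·PV
  1       387.50       371.8810       371.8810
  2       537.50       495.0431       990.0862
  3     5,537.50     4,894.5254    14,683.5761
  Σ                  5,761.4495    16,045.5433
Price P = Σ PV = 5,761.4495.
Macaulay duration = Σ(t·PV) / P = 16,045.5433 / 5,761.4495 = 2.78498 years.

2.785 years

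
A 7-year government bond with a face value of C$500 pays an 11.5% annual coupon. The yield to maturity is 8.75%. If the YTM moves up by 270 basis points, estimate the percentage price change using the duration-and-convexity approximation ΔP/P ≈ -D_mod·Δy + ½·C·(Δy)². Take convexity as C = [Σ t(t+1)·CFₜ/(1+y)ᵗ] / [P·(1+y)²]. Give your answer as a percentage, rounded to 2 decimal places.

-11.97%

With y = 0.0875:
  t   CF        PV=CF/(1+0.0875)^t    t·PV        t(t+1)·PV
  1        57.50        52.8736        52.8736         105.7471
  2        57.50        48.6194        97.2387         291.7162
  3        57.50        44.7075       134.1224         536.4896
  4        57.50        41.1103       164.4413         822.2063
  5        57.50        37.8026       189.0129       1,134.0776
  6        57.50        34.7610       208.5660       1,459.9620
  7       557.50       309.9132     2,169.3921      17,355.1367
  Σ                    569.7875     3,015.6470      21,705.3355
P = 569.7875; D_Mac = 5.29258 yrs; D_mod = 4.86674 yrs; C = 32.21032.
Duration effect: -4.86674 × (+0.027) = -0.131402
Convexity effect: 0.5 × 32.21032 × (0.027)² = +0.0117407
ΔP/P ≈ -0.131402 + 0.0117407 = -0.119661 = -11.9661%.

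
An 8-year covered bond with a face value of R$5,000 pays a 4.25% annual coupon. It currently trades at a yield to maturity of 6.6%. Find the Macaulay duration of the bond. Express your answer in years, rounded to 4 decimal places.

6.8475 years

Periodic yield y = 0.066. Discount each cash flow and weight by its year:
  t   CF        PV=CF/(1+0.066)^t    t·PV
  1       212.50       199.3433       199.3433
  2       212.50       187.0013       374.0025
  3       212.50       175.4233       526.2700
  4       212.50       164.5622       658.2488
  5       212.50       154.3736       771.8678
  6       212.50       144.8157       868.8943
  7       212.50       135.8496       950.9475
  8     5,212.50     3,125.9961    25,007.9687
  Σ                  4,287.3651    29,357.5430
Price P = Σ PV = 4,287.3651.
Macaulay duration = Σ(t·PV) / P = 29,357.5430 / 4,287.3651 = 6.84746 years.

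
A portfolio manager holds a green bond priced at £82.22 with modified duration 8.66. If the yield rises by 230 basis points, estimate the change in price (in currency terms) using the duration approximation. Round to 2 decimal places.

-£16.38

Duration approximation: ΔP/P ≈ -D_mod · Δy = -8.66 × (+0.023) = -0.199180.
ΔP ≈ 82.22 × (-0.199180) = -16.3765796.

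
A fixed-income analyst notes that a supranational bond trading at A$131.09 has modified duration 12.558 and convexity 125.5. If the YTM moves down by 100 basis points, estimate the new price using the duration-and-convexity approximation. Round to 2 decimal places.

Duration effect: -D_mod·Δy = -12.558 × (-0.01) = +0.125580
Convexity effect: ½·C·(Δy)² = 0.5 × 125.5 × (-0.01)² = +0.0062750
ΔP/P ≈ +0.125580 + 0.0062750 = +0.131855
New price ≈ 131.09 × (1 + 0.131855) = 148.37487195.

A$148.37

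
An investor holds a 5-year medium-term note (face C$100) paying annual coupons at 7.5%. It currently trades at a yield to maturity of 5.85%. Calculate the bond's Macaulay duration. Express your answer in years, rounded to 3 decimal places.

Periodic yield y = 0.0585. Discount each cash flow and weight by its year:
  t   CF        PV=CF/(1+0.0585)^t    t·PV
  1         7.50         7.0855         7.0855
  2         7.50         6.6939        13.3878
  3         7.50         6.3240        18.9719
  4         7.50         5.9744        23.8978
  5       107.50        80.9010       404.5052
  Σ                    106.9789       467.8482
Price P = Σ PV = 106.9789.
Macaulay duration = Σ(t·PV) / P = 467.8482 / 106.9789 = 4.37328 years.

4.373 years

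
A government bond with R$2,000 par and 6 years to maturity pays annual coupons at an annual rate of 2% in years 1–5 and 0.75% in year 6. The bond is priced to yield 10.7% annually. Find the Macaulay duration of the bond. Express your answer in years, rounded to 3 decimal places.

5.617 years

Periodic yield y = 0.107. Discount each cash flow and weight by its year:
  t   CF        PV=CF/(1+0.107)^t    t·PV
  1        40.00        36.1337        36.1337
  2        40.00        32.6411        65.2822
  3        40.00        29.4861        88.4583
  4        40.00        26.6360       106.5441
  5        40.00        24.0615       120.3073
  6     2,015.00     1,094.9375     6,569.6249
  Σ                  1,243.8959     6,986.3505
Price P = Σ PV = 1,243.8959.
Macaulay duration = Σ(t·PV) / P = 6,986.3505 / 1,243.8959 = 5.61651 years.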